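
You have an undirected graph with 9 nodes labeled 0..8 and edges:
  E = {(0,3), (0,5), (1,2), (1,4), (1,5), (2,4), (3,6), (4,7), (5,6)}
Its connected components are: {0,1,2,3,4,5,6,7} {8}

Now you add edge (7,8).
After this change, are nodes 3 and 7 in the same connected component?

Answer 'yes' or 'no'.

Answer: yes

Derivation:
Initial components: {0,1,2,3,4,5,6,7} {8}
Adding edge (7,8): merges {0,1,2,3,4,5,6,7} and {8}.
New components: {0,1,2,3,4,5,6,7,8}
Are 3 and 7 in the same component? yes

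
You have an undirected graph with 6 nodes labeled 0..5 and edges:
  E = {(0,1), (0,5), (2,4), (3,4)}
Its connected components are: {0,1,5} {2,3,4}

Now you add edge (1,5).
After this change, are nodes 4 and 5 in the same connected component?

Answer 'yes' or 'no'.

Answer: no

Derivation:
Initial components: {0,1,5} {2,3,4}
Adding edge (1,5): both already in same component {0,1,5}. No change.
New components: {0,1,5} {2,3,4}
Are 4 and 5 in the same component? no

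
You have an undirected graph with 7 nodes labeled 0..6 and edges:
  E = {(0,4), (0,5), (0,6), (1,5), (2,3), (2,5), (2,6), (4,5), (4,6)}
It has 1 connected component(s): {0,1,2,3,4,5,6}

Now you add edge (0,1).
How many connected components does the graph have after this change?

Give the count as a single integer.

Initial component count: 1
Add (0,1): endpoints already in same component. Count unchanged: 1.
New component count: 1

Answer: 1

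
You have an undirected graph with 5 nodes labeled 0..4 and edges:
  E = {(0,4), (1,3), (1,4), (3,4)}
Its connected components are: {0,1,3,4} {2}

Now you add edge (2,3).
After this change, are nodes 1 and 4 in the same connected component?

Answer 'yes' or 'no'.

Initial components: {0,1,3,4} {2}
Adding edge (2,3): merges {2} and {0,1,3,4}.
New components: {0,1,2,3,4}
Are 1 and 4 in the same component? yes

Answer: yes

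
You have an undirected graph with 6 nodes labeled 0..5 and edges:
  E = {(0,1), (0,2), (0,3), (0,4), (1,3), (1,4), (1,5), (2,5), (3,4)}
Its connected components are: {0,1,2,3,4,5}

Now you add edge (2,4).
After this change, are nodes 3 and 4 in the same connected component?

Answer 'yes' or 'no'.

Initial components: {0,1,2,3,4,5}
Adding edge (2,4): both already in same component {0,1,2,3,4,5}. No change.
New components: {0,1,2,3,4,5}
Are 3 and 4 in the same component? yes

Answer: yes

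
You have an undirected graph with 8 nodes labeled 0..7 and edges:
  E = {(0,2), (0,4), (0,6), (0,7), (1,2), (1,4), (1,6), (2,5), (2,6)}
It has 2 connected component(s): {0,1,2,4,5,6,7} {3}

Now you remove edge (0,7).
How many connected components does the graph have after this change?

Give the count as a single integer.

Initial component count: 2
Remove (0,7): it was a bridge. Count increases: 2 -> 3.
  After removal, components: {0,1,2,4,5,6} {3} {7}
New component count: 3

Answer: 3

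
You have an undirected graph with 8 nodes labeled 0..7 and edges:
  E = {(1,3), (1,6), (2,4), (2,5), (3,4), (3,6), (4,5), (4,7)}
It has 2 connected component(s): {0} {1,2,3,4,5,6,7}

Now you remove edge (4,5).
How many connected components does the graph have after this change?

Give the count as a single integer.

Initial component count: 2
Remove (4,5): not a bridge. Count unchanged: 2.
  After removal, components: {0} {1,2,3,4,5,6,7}
New component count: 2

Answer: 2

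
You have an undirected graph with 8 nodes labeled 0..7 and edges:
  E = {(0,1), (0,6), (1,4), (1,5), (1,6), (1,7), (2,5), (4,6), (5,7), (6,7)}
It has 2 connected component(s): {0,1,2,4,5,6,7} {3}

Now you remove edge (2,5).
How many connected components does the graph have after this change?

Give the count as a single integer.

Initial component count: 2
Remove (2,5): it was a bridge. Count increases: 2 -> 3.
  After removal, components: {0,1,4,5,6,7} {2} {3}
New component count: 3

Answer: 3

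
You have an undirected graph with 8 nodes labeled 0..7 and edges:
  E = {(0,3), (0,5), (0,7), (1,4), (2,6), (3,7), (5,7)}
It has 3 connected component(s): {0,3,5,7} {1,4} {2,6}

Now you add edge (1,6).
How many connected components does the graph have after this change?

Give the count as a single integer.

Initial component count: 3
Add (1,6): merges two components. Count decreases: 3 -> 2.
New component count: 2

Answer: 2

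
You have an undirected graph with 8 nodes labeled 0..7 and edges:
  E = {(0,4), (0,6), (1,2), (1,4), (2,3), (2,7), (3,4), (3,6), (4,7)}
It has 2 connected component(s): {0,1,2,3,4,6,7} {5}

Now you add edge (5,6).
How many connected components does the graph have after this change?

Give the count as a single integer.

Answer: 1

Derivation:
Initial component count: 2
Add (5,6): merges two components. Count decreases: 2 -> 1.
New component count: 1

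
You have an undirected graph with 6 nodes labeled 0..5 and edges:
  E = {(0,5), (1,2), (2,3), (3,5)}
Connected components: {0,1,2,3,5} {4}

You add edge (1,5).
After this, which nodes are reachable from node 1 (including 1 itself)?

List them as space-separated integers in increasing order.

Before: nodes reachable from 1: {0,1,2,3,5}
Adding (1,5): both endpoints already in same component. Reachability from 1 unchanged.
After: nodes reachable from 1: {0,1,2,3,5}

Answer: 0 1 2 3 5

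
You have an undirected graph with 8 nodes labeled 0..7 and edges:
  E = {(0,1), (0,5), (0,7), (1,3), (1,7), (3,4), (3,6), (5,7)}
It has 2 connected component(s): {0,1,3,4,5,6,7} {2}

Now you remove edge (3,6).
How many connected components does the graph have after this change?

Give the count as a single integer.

Answer: 3

Derivation:
Initial component count: 2
Remove (3,6): it was a bridge. Count increases: 2 -> 3.
  After removal, components: {0,1,3,4,5,7} {2} {6}
New component count: 3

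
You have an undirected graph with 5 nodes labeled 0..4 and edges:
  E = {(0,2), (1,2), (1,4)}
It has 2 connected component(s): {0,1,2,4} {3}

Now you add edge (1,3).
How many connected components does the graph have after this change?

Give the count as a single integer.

Initial component count: 2
Add (1,3): merges two components. Count decreases: 2 -> 1.
New component count: 1

Answer: 1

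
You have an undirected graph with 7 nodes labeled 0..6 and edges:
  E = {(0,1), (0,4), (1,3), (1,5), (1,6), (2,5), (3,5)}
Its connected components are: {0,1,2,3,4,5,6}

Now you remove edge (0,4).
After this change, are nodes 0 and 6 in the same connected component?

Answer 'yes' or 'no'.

Answer: yes

Derivation:
Initial components: {0,1,2,3,4,5,6}
Removing edge (0,4): it was a bridge — component count 1 -> 2.
New components: {0,1,2,3,5,6} {4}
Are 0 and 6 in the same component? yes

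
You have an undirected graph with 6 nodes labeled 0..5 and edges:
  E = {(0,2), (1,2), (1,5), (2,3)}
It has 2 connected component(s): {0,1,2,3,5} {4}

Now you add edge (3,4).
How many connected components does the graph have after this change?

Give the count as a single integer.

Initial component count: 2
Add (3,4): merges two components. Count decreases: 2 -> 1.
New component count: 1

Answer: 1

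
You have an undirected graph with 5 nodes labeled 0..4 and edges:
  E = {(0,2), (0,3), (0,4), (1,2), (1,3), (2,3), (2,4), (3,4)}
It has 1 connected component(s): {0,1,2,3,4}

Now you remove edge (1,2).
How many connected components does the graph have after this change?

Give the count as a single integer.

Initial component count: 1
Remove (1,2): not a bridge. Count unchanged: 1.
  After removal, components: {0,1,2,3,4}
New component count: 1

Answer: 1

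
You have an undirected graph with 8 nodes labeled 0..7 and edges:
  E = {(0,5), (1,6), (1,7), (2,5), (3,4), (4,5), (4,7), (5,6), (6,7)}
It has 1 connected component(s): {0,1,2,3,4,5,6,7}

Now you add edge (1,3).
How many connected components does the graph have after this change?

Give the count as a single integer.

Initial component count: 1
Add (1,3): endpoints already in same component. Count unchanged: 1.
New component count: 1

Answer: 1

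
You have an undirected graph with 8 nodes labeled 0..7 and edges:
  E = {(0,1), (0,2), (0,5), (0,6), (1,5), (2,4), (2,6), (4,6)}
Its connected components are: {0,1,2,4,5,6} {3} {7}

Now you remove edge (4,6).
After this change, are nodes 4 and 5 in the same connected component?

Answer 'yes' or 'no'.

Answer: yes

Derivation:
Initial components: {0,1,2,4,5,6} {3} {7}
Removing edge (4,6): not a bridge — component count unchanged at 3.
New components: {0,1,2,4,5,6} {3} {7}
Are 4 and 5 in the same component? yes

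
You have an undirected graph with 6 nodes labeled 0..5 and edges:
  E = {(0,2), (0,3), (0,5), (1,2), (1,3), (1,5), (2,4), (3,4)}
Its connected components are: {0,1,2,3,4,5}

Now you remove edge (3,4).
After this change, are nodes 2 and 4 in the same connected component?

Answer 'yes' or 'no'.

Initial components: {0,1,2,3,4,5}
Removing edge (3,4): not a bridge — component count unchanged at 1.
New components: {0,1,2,3,4,5}
Are 2 and 4 in the same component? yes

Answer: yes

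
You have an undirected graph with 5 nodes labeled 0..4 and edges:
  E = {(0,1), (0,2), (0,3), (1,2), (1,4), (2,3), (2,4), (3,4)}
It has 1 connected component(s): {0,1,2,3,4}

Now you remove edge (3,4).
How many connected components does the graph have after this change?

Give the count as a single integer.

Answer: 1

Derivation:
Initial component count: 1
Remove (3,4): not a bridge. Count unchanged: 1.
  After removal, components: {0,1,2,3,4}
New component count: 1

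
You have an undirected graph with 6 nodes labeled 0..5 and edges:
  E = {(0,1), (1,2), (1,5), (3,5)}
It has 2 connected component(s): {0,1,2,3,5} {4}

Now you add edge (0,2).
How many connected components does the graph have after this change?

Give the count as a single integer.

Initial component count: 2
Add (0,2): endpoints already in same component. Count unchanged: 2.
New component count: 2

Answer: 2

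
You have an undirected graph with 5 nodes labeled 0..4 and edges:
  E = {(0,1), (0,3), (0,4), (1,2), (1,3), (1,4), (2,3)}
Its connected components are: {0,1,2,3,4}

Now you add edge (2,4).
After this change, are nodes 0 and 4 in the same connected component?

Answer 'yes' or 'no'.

Answer: yes

Derivation:
Initial components: {0,1,2,3,4}
Adding edge (2,4): both already in same component {0,1,2,3,4}. No change.
New components: {0,1,2,3,4}
Are 0 and 4 in the same component? yes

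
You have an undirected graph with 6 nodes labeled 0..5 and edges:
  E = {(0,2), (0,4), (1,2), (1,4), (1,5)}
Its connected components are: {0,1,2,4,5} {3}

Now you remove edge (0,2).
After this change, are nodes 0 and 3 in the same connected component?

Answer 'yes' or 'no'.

Answer: no

Derivation:
Initial components: {0,1,2,4,5} {3}
Removing edge (0,2): not a bridge — component count unchanged at 2.
New components: {0,1,2,4,5} {3}
Are 0 and 3 in the same component? no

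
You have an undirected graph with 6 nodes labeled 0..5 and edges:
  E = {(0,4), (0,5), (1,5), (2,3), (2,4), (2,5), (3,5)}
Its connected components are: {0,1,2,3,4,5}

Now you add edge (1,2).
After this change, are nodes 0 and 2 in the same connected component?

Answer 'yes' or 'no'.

Answer: yes

Derivation:
Initial components: {0,1,2,3,4,5}
Adding edge (1,2): both already in same component {0,1,2,3,4,5}. No change.
New components: {0,1,2,3,4,5}
Are 0 and 2 in the same component? yes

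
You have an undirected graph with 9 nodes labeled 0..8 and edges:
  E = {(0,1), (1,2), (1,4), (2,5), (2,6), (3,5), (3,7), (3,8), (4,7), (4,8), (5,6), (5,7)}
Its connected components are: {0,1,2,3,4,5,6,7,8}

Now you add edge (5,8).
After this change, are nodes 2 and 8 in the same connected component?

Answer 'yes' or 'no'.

Answer: yes

Derivation:
Initial components: {0,1,2,3,4,5,6,7,8}
Adding edge (5,8): both already in same component {0,1,2,3,4,5,6,7,8}. No change.
New components: {0,1,2,3,4,5,6,7,8}
Are 2 and 8 in the same component? yes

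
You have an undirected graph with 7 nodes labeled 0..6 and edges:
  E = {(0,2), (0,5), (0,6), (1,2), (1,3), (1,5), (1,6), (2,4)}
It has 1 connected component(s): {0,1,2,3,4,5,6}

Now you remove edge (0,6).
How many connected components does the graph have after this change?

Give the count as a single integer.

Answer: 1

Derivation:
Initial component count: 1
Remove (0,6): not a bridge. Count unchanged: 1.
  After removal, components: {0,1,2,3,4,5,6}
New component count: 1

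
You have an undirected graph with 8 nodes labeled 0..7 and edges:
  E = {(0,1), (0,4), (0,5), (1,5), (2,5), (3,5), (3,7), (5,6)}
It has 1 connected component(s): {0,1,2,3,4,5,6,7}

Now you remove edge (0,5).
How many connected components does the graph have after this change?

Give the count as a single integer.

Answer: 1

Derivation:
Initial component count: 1
Remove (0,5): not a bridge. Count unchanged: 1.
  After removal, components: {0,1,2,3,4,5,6,7}
New component count: 1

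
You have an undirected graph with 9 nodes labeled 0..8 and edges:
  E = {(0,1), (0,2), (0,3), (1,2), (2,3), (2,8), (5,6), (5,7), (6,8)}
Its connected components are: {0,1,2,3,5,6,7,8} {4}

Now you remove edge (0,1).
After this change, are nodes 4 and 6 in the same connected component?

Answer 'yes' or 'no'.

Answer: no

Derivation:
Initial components: {0,1,2,3,5,6,7,8} {4}
Removing edge (0,1): not a bridge — component count unchanged at 2.
New components: {0,1,2,3,5,6,7,8} {4}
Are 4 and 6 in the same component? no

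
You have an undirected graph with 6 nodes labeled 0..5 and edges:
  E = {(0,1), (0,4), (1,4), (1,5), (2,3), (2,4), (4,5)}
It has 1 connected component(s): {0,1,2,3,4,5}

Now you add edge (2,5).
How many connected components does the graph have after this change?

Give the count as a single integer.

Answer: 1

Derivation:
Initial component count: 1
Add (2,5): endpoints already in same component. Count unchanged: 1.
New component count: 1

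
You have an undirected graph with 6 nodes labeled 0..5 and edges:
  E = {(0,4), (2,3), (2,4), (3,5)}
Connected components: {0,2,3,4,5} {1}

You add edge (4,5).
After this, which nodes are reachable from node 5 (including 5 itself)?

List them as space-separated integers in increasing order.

Answer: 0 2 3 4 5

Derivation:
Before: nodes reachable from 5: {0,2,3,4,5}
Adding (4,5): both endpoints already in same component. Reachability from 5 unchanged.
After: nodes reachable from 5: {0,2,3,4,5}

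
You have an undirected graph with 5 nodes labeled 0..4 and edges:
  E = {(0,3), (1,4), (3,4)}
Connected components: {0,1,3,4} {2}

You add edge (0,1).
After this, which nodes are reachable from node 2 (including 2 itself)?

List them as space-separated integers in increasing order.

Before: nodes reachable from 2: {2}
Adding (0,1): both endpoints already in same component. Reachability from 2 unchanged.
After: nodes reachable from 2: {2}

Answer: 2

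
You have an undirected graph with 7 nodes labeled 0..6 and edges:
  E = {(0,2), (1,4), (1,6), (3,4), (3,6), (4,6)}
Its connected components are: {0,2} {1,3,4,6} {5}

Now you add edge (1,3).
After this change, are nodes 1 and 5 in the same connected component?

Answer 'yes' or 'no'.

Initial components: {0,2} {1,3,4,6} {5}
Adding edge (1,3): both already in same component {1,3,4,6}. No change.
New components: {0,2} {1,3,4,6} {5}
Are 1 and 5 in the same component? no

Answer: no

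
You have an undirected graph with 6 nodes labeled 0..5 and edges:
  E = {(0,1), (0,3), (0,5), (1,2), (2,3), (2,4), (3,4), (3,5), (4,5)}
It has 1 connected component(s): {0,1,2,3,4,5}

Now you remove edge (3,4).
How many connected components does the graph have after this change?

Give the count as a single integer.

Initial component count: 1
Remove (3,4): not a bridge. Count unchanged: 1.
  After removal, components: {0,1,2,3,4,5}
New component count: 1

Answer: 1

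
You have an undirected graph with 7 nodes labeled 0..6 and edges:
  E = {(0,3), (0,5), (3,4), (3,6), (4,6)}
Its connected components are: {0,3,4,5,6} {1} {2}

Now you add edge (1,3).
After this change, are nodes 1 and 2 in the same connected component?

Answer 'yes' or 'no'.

Answer: no

Derivation:
Initial components: {0,3,4,5,6} {1} {2}
Adding edge (1,3): merges {1} and {0,3,4,5,6}.
New components: {0,1,3,4,5,6} {2}
Are 1 and 2 in the same component? no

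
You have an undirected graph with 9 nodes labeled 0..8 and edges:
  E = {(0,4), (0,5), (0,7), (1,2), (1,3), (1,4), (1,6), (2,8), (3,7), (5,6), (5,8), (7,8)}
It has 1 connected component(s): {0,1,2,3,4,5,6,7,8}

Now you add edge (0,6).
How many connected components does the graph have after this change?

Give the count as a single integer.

Answer: 1

Derivation:
Initial component count: 1
Add (0,6): endpoints already in same component. Count unchanged: 1.
New component count: 1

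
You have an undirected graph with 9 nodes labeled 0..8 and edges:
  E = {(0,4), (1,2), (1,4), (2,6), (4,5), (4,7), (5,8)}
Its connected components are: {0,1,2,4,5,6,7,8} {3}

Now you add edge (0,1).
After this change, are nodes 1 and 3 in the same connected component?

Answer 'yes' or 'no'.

Answer: no

Derivation:
Initial components: {0,1,2,4,5,6,7,8} {3}
Adding edge (0,1): both already in same component {0,1,2,4,5,6,7,8}. No change.
New components: {0,1,2,4,5,6,7,8} {3}
Are 1 and 3 in the same component? no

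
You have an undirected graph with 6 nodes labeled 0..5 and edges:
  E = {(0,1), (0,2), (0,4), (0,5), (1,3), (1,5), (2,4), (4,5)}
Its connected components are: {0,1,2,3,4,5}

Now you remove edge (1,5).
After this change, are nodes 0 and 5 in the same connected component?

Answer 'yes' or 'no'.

Answer: yes

Derivation:
Initial components: {0,1,2,3,4,5}
Removing edge (1,5): not a bridge — component count unchanged at 1.
New components: {0,1,2,3,4,5}
Are 0 and 5 in the same component? yes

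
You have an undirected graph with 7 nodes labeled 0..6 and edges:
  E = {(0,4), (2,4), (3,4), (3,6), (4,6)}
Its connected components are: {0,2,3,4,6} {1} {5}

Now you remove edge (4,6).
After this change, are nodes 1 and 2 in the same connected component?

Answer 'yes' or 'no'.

Initial components: {0,2,3,4,6} {1} {5}
Removing edge (4,6): not a bridge — component count unchanged at 3.
New components: {0,2,3,4,6} {1} {5}
Are 1 and 2 in the same component? no

Answer: no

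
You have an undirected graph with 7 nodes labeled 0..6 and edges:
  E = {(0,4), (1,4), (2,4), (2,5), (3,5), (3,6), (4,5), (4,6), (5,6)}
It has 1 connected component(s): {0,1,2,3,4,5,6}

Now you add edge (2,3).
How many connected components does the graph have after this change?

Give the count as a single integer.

Answer: 1

Derivation:
Initial component count: 1
Add (2,3): endpoints already in same component. Count unchanged: 1.
New component count: 1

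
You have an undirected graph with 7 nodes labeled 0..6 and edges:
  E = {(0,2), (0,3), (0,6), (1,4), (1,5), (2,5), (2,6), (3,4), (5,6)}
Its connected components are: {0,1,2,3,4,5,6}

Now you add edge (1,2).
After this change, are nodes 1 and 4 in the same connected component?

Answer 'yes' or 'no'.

Answer: yes

Derivation:
Initial components: {0,1,2,3,4,5,6}
Adding edge (1,2): both already in same component {0,1,2,3,4,5,6}. No change.
New components: {0,1,2,3,4,5,6}
Are 1 and 4 in the same component? yes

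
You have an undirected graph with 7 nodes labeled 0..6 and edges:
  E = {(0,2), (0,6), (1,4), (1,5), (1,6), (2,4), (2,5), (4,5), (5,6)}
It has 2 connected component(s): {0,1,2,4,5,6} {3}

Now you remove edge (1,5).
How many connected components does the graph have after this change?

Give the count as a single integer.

Answer: 2

Derivation:
Initial component count: 2
Remove (1,5): not a bridge. Count unchanged: 2.
  After removal, components: {0,1,2,4,5,6} {3}
New component count: 2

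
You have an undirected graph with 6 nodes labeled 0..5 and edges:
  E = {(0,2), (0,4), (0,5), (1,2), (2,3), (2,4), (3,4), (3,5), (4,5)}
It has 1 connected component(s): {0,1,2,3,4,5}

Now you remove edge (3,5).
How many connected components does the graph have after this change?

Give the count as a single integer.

Answer: 1

Derivation:
Initial component count: 1
Remove (3,5): not a bridge. Count unchanged: 1.
  After removal, components: {0,1,2,3,4,5}
New component count: 1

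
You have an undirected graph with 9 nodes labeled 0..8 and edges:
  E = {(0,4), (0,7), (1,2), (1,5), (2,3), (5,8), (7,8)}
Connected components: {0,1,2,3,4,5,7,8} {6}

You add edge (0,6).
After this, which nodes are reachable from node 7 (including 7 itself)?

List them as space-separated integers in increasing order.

Answer: 0 1 2 3 4 5 6 7 8

Derivation:
Before: nodes reachable from 7: {0,1,2,3,4,5,7,8}
Adding (0,6): merges 7's component with another. Reachability grows.
After: nodes reachable from 7: {0,1,2,3,4,5,6,7,8}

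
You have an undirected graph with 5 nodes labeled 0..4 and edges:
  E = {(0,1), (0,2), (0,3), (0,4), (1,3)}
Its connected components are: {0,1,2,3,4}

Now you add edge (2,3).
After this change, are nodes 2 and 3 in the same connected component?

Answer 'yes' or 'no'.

Initial components: {0,1,2,3,4}
Adding edge (2,3): both already in same component {0,1,2,3,4}. No change.
New components: {0,1,2,3,4}
Are 2 and 3 in the same component? yes

Answer: yes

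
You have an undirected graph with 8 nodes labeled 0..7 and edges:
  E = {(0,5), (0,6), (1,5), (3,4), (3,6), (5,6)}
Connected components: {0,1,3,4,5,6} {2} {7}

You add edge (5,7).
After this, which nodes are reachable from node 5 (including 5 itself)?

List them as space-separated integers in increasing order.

Answer: 0 1 3 4 5 6 7

Derivation:
Before: nodes reachable from 5: {0,1,3,4,5,6}
Adding (5,7): merges 5's component with another. Reachability grows.
After: nodes reachable from 5: {0,1,3,4,5,6,7}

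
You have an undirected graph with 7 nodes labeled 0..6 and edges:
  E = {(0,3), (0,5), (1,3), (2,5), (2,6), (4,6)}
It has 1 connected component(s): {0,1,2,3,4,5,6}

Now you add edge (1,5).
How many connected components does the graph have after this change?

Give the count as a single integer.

Initial component count: 1
Add (1,5): endpoints already in same component. Count unchanged: 1.
New component count: 1

Answer: 1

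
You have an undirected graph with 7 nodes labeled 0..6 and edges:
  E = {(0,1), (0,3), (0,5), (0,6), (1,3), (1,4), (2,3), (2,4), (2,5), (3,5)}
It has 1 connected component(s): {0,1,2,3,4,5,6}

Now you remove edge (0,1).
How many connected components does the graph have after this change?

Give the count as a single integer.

Initial component count: 1
Remove (0,1): not a bridge. Count unchanged: 1.
  After removal, components: {0,1,2,3,4,5,6}
New component count: 1

Answer: 1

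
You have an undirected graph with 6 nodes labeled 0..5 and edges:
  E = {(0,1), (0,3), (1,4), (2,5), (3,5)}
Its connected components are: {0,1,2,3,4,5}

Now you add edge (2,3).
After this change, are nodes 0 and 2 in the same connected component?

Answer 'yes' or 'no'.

Answer: yes

Derivation:
Initial components: {0,1,2,3,4,5}
Adding edge (2,3): both already in same component {0,1,2,3,4,5}. No change.
New components: {0,1,2,3,4,5}
Are 0 and 2 in the same component? yes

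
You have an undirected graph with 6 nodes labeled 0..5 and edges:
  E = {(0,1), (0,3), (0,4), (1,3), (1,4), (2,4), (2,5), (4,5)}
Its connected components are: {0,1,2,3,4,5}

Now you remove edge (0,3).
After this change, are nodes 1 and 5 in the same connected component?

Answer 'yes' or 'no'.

Answer: yes

Derivation:
Initial components: {0,1,2,3,4,5}
Removing edge (0,3): not a bridge — component count unchanged at 1.
New components: {0,1,2,3,4,5}
Are 1 and 5 in the same component? yes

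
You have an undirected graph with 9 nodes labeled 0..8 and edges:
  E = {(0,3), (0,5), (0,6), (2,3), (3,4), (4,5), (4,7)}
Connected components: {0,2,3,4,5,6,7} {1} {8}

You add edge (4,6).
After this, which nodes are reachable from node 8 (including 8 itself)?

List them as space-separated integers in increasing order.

Answer: 8

Derivation:
Before: nodes reachable from 8: {8}
Adding (4,6): both endpoints already in same component. Reachability from 8 unchanged.
After: nodes reachable from 8: {8}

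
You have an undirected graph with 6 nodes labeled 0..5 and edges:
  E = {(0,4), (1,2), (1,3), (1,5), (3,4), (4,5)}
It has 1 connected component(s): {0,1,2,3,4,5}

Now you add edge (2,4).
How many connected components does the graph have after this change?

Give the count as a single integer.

Initial component count: 1
Add (2,4): endpoints already in same component. Count unchanged: 1.
New component count: 1

Answer: 1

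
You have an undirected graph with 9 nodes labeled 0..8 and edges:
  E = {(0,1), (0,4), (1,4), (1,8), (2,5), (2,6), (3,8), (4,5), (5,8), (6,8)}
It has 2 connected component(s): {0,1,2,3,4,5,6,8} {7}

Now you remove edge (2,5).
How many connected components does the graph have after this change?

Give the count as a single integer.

Initial component count: 2
Remove (2,5): not a bridge. Count unchanged: 2.
  After removal, components: {0,1,2,3,4,5,6,8} {7}
New component count: 2

Answer: 2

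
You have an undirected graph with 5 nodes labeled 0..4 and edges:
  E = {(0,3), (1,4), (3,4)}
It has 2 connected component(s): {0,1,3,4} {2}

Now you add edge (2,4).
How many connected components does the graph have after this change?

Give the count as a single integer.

Initial component count: 2
Add (2,4): merges two components. Count decreases: 2 -> 1.
New component count: 1

Answer: 1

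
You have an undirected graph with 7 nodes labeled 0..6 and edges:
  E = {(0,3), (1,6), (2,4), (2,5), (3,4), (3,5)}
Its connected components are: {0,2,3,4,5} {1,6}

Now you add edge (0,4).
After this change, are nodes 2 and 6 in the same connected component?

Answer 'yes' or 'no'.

Initial components: {0,2,3,4,5} {1,6}
Adding edge (0,4): both already in same component {0,2,3,4,5}. No change.
New components: {0,2,3,4,5} {1,6}
Are 2 and 6 in the same component? no

Answer: no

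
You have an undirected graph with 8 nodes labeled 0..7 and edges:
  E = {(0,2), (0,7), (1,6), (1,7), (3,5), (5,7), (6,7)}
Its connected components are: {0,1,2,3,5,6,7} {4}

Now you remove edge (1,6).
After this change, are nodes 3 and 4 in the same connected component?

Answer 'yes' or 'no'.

Answer: no

Derivation:
Initial components: {0,1,2,3,5,6,7} {4}
Removing edge (1,6): not a bridge — component count unchanged at 2.
New components: {0,1,2,3,5,6,7} {4}
Are 3 and 4 in the same component? no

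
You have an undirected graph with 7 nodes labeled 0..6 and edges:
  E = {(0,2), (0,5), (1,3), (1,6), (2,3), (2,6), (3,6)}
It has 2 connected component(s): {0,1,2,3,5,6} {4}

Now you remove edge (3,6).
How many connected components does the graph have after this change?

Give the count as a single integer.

Answer: 2

Derivation:
Initial component count: 2
Remove (3,6): not a bridge. Count unchanged: 2.
  After removal, components: {0,1,2,3,5,6} {4}
New component count: 2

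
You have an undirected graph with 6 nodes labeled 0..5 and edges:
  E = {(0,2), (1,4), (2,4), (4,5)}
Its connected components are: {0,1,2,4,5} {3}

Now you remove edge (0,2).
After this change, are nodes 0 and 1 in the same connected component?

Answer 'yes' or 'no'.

Initial components: {0,1,2,4,5} {3}
Removing edge (0,2): it was a bridge — component count 2 -> 3.
New components: {0} {1,2,4,5} {3}
Are 0 and 1 in the same component? no

Answer: no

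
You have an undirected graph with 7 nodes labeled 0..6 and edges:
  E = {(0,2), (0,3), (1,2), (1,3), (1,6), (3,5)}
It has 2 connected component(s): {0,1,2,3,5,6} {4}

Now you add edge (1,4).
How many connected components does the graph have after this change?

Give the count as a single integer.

Initial component count: 2
Add (1,4): merges two components. Count decreases: 2 -> 1.
New component count: 1

Answer: 1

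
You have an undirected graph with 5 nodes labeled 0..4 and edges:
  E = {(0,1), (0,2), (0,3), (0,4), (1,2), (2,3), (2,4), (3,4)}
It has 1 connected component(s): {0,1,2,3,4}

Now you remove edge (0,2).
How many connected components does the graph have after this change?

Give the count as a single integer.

Answer: 1

Derivation:
Initial component count: 1
Remove (0,2): not a bridge. Count unchanged: 1.
  After removal, components: {0,1,2,3,4}
New component count: 1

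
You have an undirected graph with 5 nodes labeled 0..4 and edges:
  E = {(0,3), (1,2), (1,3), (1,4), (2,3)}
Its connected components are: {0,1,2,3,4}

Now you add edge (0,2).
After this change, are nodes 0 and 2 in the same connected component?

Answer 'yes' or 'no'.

Initial components: {0,1,2,3,4}
Adding edge (0,2): both already in same component {0,1,2,3,4}. No change.
New components: {0,1,2,3,4}
Are 0 and 2 in the same component? yes

Answer: yes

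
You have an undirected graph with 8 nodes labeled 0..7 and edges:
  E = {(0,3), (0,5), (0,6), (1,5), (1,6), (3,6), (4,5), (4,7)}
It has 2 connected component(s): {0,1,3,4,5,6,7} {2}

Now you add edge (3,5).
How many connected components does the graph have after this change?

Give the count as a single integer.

Answer: 2

Derivation:
Initial component count: 2
Add (3,5): endpoints already in same component. Count unchanged: 2.
New component count: 2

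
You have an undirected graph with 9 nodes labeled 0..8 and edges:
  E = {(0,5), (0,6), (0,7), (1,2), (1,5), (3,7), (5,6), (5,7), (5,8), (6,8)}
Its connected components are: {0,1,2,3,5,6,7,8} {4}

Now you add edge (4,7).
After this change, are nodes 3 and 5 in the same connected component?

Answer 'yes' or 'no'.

Answer: yes

Derivation:
Initial components: {0,1,2,3,5,6,7,8} {4}
Adding edge (4,7): merges {4} and {0,1,2,3,5,6,7,8}.
New components: {0,1,2,3,4,5,6,7,8}
Are 3 and 5 in the same component? yes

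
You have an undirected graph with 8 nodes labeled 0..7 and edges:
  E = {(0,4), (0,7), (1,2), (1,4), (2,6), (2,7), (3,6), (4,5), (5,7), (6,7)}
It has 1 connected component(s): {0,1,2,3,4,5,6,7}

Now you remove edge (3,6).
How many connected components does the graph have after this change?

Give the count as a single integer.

Initial component count: 1
Remove (3,6): it was a bridge. Count increases: 1 -> 2.
  After removal, components: {0,1,2,4,5,6,7} {3}
New component count: 2

Answer: 2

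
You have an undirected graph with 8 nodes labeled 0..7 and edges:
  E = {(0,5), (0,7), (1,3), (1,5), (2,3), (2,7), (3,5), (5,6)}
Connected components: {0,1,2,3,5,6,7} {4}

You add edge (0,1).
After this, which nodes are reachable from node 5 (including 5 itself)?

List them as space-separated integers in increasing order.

Before: nodes reachable from 5: {0,1,2,3,5,6,7}
Adding (0,1): both endpoints already in same component. Reachability from 5 unchanged.
After: nodes reachable from 5: {0,1,2,3,5,6,7}

Answer: 0 1 2 3 5 6 7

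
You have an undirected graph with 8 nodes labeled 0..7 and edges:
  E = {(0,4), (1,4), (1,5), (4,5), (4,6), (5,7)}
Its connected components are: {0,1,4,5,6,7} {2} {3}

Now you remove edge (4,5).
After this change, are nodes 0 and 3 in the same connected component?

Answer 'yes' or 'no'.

Answer: no

Derivation:
Initial components: {0,1,4,5,6,7} {2} {3}
Removing edge (4,5): not a bridge — component count unchanged at 3.
New components: {0,1,4,5,6,7} {2} {3}
Are 0 and 3 in the same component? no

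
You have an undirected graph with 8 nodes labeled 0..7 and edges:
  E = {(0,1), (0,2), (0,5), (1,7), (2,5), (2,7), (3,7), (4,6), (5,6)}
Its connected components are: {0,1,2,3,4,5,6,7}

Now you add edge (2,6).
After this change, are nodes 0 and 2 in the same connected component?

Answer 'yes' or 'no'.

Initial components: {0,1,2,3,4,5,6,7}
Adding edge (2,6): both already in same component {0,1,2,3,4,5,6,7}. No change.
New components: {0,1,2,3,4,5,6,7}
Are 0 and 2 in the same component? yes

Answer: yes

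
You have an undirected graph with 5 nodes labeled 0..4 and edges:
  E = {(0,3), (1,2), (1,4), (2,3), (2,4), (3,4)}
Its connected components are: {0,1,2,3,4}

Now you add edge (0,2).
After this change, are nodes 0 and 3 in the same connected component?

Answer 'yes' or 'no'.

Answer: yes

Derivation:
Initial components: {0,1,2,3,4}
Adding edge (0,2): both already in same component {0,1,2,3,4}. No change.
New components: {0,1,2,3,4}
Are 0 and 3 in the same component? yes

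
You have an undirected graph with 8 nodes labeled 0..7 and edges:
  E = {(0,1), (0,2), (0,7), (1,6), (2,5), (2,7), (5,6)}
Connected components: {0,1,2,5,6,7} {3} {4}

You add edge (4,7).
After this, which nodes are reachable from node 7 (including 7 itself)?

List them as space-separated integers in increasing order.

Answer: 0 1 2 4 5 6 7

Derivation:
Before: nodes reachable from 7: {0,1,2,5,6,7}
Adding (4,7): merges 7's component with another. Reachability grows.
After: nodes reachable from 7: {0,1,2,4,5,6,7}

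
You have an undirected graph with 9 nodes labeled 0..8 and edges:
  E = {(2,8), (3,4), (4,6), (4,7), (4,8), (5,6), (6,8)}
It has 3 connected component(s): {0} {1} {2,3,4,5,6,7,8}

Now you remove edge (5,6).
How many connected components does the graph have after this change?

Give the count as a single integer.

Initial component count: 3
Remove (5,6): it was a bridge. Count increases: 3 -> 4.
  After removal, components: {0} {1} {2,3,4,6,7,8} {5}
New component count: 4

Answer: 4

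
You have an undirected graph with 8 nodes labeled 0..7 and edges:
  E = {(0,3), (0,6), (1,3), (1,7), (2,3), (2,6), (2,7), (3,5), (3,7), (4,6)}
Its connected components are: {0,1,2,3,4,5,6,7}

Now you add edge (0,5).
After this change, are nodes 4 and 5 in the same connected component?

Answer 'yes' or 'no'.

Initial components: {0,1,2,3,4,5,6,7}
Adding edge (0,5): both already in same component {0,1,2,3,4,5,6,7}. No change.
New components: {0,1,2,3,4,5,6,7}
Are 4 and 5 in the same component? yes

Answer: yes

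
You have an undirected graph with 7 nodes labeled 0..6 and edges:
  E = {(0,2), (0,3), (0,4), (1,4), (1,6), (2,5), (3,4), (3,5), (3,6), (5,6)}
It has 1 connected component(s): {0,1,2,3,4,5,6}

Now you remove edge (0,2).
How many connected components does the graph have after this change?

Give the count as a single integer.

Answer: 1

Derivation:
Initial component count: 1
Remove (0,2): not a bridge. Count unchanged: 1.
  After removal, components: {0,1,2,3,4,5,6}
New component count: 1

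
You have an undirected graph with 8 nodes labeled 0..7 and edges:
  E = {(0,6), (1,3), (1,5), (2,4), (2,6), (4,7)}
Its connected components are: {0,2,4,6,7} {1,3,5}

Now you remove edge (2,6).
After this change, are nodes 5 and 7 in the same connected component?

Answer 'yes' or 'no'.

Initial components: {0,2,4,6,7} {1,3,5}
Removing edge (2,6): it was a bridge — component count 2 -> 3.
New components: {0,6} {1,3,5} {2,4,7}
Are 5 and 7 in the same component? no

Answer: no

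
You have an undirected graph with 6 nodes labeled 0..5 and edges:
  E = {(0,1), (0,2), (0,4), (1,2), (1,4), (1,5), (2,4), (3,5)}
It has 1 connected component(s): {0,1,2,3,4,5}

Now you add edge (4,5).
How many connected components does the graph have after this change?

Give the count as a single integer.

Initial component count: 1
Add (4,5): endpoints already in same component. Count unchanged: 1.
New component count: 1

Answer: 1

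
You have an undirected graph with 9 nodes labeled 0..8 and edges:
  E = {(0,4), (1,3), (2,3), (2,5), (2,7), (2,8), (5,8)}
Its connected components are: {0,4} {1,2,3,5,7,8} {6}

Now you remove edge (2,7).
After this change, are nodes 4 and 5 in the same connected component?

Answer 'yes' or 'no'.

Initial components: {0,4} {1,2,3,5,7,8} {6}
Removing edge (2,7): it was a bridge — component count 3 -> 4.
New components: {0,4} {1,2,3,5,8} {6} {7}
Are 4 and 5 in the same component? no

Answer: no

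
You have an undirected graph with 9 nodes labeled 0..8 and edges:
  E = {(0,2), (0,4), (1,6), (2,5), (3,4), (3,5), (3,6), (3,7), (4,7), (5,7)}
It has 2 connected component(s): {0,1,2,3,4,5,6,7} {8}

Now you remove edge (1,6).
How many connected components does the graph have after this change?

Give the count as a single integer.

Initial component count: 2
Remove (1,6): it was a bridge. Count increases: 2 -> 3.
  After removal, components: {0,2,3,4,5,6,7} {1} {8}
New component count: 3

Answer: 3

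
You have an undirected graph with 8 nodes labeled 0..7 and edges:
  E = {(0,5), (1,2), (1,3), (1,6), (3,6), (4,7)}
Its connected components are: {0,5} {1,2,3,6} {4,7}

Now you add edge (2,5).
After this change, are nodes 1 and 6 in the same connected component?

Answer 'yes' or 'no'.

Initial components: {0,5} {1,2,3,6} {4,7}
Adding edge (2,5): merges {1,2,3,6} and {0,5}.
New components: {0,1,2,3,5,6} {4,7}
Are 1 and 6 in the same component? yes

Answer: yes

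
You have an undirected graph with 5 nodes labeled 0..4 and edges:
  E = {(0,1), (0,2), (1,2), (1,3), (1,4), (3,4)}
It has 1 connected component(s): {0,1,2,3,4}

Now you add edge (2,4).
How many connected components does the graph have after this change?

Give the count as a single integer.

Initial component count: 1
Add (2,4): endpoints already in same component. Count unchanged: 1.
New component count: 1

Answer: 1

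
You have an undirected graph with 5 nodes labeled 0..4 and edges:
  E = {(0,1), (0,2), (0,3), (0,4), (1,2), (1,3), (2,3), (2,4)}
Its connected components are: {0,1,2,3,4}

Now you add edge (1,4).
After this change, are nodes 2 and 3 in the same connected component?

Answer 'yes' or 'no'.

Initial components: {0,1,2,3,4}
Adding edge (1,4): both already in same component {0,1,2,3,4}. No change.
New components: {0,1,2,3,4}
Are 2 and 3 in the same component? yes

Answer: yes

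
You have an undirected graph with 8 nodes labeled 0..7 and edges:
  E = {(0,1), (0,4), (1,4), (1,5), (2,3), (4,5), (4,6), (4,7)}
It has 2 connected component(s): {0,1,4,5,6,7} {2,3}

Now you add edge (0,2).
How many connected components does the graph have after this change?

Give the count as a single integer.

Answer: 1

Derivation:
Initial component count: 2
Add (0,2): merges two components. Count decreases: 2 -> 1.
New component count: 1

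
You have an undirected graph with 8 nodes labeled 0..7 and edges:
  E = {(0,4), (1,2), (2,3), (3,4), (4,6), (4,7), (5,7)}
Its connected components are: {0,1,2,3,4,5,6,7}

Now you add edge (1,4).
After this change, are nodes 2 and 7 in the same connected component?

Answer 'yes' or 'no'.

Answer: yes

Derivation:
Initial components: {0,1,2,3,4,5,6,7}
Adding edge (1,4): both already in same component {0,1,2,3,4,5,6,7}. No change.
New components: {0,1,2,3,4,5,6,7}
Are 2 and 7 in the same component? yes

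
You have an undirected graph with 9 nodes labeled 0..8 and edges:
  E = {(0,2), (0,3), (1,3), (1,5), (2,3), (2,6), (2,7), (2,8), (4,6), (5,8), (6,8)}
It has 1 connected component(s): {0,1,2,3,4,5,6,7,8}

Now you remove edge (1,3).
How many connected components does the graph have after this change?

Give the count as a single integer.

Initial component count: 1
Remove (1,3): not a bridge. Count unchanged: 1.
  After removal, components: {0,1,2,3,4,5,6,7,8}
New component count: 1

Answer: 1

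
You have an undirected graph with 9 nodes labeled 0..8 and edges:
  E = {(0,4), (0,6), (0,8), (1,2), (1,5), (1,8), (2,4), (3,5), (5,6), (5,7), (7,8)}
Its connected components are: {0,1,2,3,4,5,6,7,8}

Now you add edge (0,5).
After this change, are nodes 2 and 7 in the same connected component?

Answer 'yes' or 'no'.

Initial components: {0,1,2,3,4,5,6,7,8}
Adding edge (0,5): both already in same component {0,1,2,3,4,5,6,7,8}. No change.
New components: {0,1,2,3,4,5,6,7,8}
Are 2 and 7 in the same component? yes

Answer: yes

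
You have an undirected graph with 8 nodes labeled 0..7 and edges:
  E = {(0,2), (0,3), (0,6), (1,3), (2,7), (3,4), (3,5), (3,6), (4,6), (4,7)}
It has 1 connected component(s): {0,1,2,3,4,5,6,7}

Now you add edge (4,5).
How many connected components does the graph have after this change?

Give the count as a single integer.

Initial component count: 1
Add (4,5): endpoints already in same component. Count unchanged: 1.
New component count: 1

Answer: 1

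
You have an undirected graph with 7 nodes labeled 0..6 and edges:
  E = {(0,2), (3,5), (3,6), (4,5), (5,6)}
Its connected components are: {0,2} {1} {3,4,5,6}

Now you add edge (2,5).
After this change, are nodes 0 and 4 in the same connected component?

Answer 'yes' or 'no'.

Initial components: {0,2} {1} {3,4,5,6}
Adding edge (2,5): merges {0,2} and {3,4,5,6}.
New components: {0,2,3,4,5,6} {1}
Are 0 and 4 in the same component? yes

Answer: yes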